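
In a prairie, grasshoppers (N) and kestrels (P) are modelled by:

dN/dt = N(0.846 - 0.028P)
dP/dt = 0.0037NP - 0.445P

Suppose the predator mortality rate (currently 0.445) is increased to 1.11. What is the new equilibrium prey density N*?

N* ≈ 300

At the interior fixed point, setting dP/dt = 0 with P > 0 fixes N* = (predator death rate)/(NP coefficient) — independent of the other coefficients.
With the change, N* = 1.11/0.0037 = 300; it rises from 120.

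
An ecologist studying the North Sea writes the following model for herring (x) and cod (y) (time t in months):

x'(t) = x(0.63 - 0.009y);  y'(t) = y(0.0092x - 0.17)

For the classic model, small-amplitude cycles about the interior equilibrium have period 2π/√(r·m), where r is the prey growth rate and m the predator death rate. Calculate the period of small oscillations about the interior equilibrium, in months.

Here r = 0.63 and m = 0.17, so r·m = 0.107.
ω = √0.107 = 0.327 per month, hence T = 2π/ω ≈ 19.2 months.

T ≈ 19.2 months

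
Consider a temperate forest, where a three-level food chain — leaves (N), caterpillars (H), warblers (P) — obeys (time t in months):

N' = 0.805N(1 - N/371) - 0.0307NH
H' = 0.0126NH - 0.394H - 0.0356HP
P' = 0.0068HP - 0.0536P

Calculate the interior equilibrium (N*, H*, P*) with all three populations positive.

N* ≈ 259, H* ≈ 7.88, P* ≈ 80.8

From dP/dt = 0: 0.0068H* = 0.0536, so H* = 7.88.
From dN/dt = 0: 0.805(1 - N*/371) = 0.0307·7.88, giving N* = 371·(1 - 0.301) = 259.
From dH/dt = 0: 0.0126·259 - 0.394 = 0.0356P*, so P* = 2.88/0.0356 = 80.8.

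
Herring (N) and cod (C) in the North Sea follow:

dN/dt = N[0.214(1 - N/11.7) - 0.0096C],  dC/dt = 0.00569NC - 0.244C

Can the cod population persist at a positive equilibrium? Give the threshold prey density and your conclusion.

Threshold N = 42.9; K < 42.9, so no, the predator goes extinct.

The predator equation gives dC/dt > 0 only when N > 0.244/0.00569 = 42.9.
Without the predator, N → K = 11.7. Since 11.7 < 42.9, the predator cannot invade.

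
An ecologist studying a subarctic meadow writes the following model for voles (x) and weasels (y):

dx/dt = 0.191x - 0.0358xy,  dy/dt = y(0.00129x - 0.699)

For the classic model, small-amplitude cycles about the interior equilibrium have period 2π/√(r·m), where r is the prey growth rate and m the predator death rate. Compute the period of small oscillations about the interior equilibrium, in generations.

Here r = 0.191 and m = 0.699, so r·m = 0.134.
ω = √0.134 = 0.365 per generation, hence T = 2π/ω ≈ 17.2 generations.

T ≈ 17.2 generations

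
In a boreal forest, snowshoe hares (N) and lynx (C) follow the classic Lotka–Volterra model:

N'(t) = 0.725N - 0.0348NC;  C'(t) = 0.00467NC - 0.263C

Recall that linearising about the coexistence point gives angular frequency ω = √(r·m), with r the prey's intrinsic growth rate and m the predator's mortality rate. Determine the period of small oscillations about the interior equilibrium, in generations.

Here r = 0.725 and m = 0.263, so r·m = 0.191.
ω = √0.191 = 0.437 per generation, hence T = 2π/ω ≈ 14.4 generations.

T ≈ 14.4 generations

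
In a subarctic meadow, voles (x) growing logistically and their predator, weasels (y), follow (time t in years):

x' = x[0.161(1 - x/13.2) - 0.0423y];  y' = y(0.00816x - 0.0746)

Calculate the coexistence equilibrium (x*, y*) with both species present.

x* ≈ 9.14, y* ≈ 1.17

From dy/dt = 0 with y > 0: 0.00816x* = 0.0746, so x* = 9.14.
Substitute into dx/dt = 0: 0.161(1 - 9.14/13.2) = 0.0423y*.
The bracket is 0.307, giving y* = 0.0495/0.0423 = 1.17.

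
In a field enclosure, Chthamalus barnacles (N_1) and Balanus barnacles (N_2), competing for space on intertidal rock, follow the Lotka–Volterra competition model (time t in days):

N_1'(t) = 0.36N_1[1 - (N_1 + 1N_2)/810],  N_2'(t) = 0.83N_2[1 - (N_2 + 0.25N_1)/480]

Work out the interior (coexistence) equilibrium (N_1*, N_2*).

Setting both brackets to zero gives the nullclines N_1 + 1N_2 = 810 and 0.25N_1 + N_2 = 480.
Substituting N_2 = 480 - 0.25N_1 into the first: N_1(1 - 1·0.25) = 810 - 1·480.
So N_1* = 330/0.75 = 440, and then N_2* = 480 - 0.25·440 = 370.

N_1* ≈ 440, N_2* ≈ 370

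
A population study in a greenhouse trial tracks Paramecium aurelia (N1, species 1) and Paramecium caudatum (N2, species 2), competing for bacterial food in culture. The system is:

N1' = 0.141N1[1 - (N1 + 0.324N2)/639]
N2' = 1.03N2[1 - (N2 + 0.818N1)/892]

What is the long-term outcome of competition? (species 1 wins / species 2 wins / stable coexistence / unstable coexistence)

stable coexistence

Compare the nullcline intercepts: K1/α12 = 639/0.324 = 1970 > K2 = 892; K2/α21 = 892/0.818 = 1090 > K1 = 639.
Since both inequalities hold, each species can invade when rare, so the interior equilibrium is stable.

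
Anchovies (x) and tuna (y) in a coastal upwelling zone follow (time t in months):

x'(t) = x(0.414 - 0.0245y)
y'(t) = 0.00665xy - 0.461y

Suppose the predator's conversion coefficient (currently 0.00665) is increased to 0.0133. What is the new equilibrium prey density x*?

x* ≈ 34.7

At the interior fixed point, setting dy/dt = 0 with y > 0 fixes x* = (predator death rate)/(xy coefficient) — independent of the other coefficients.
With the change, x* = 0.461/0.0133 = 34.7; it falls from 69.3.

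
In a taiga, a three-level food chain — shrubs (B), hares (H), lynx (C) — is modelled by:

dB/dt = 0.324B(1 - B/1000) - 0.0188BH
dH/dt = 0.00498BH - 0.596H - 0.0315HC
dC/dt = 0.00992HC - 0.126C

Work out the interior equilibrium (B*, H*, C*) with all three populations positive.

B* ≈ 263, H* ≈ 12.7, C* ≈ 22.7

From dC/dt = 0: 0.00992H* = 0.126, so H* = 12.7.
From dB/dt = 0: 0.324(1 - B*/1000) = 0.0188·12.7, giving B* = 1000·(1 - 0.737) = 263.
From dH/dt = 0: 0.00498·263 - 0.596 = 0.0315C*, so C* = 0.714/0.0315 = 22.7.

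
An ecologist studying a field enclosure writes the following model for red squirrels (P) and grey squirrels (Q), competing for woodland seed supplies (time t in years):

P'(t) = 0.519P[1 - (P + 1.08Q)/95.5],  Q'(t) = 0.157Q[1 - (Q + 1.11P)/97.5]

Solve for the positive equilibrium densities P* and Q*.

P* ≈ 49.3, Q* ≈ 42.8

Setting both brackets to zero gives the nullclines P + 1.08Q = 95.5 and 1.11P + Q = 97.5.
Substituting Q = 97.5 - 1.11P into the first: P(1 - 1.08·1.11) = 95.5 - 1.08·97.5.
So P* = -9.8/-0.199 = 49.3, and then Q* = 97.5 - 1.11·49.3 = 42.8.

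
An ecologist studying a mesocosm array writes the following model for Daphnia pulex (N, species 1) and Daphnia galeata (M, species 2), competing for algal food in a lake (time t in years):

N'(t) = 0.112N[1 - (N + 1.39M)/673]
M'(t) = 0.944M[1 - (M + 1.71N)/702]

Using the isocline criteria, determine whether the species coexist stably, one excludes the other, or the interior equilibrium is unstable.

unstable coexistence (outcome depends on initial conditions)

Compare the nullcline intercepts: K1/α12 = 673/1.39 = 484 < K2 = 702; K2/α21 = 702/1.71 = 411 < K1 = 673.
Since both are reversed, neither can invade when rare; the interior point is a saddle.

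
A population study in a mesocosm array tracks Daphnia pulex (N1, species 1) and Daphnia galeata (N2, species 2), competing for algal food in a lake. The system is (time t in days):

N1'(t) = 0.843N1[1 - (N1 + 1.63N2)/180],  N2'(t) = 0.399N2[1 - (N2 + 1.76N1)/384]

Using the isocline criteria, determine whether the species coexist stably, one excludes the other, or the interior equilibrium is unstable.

Compare the nullcline intercepts: K1/α12 = 180/1.63 = 110 < K2 = 384; K2/α21 = 384/1.76 = 218 > K1 = 180.
Since the inequalities point opposite ways, species 2 can invade but species 1 cannot.

species 2 excludes species 1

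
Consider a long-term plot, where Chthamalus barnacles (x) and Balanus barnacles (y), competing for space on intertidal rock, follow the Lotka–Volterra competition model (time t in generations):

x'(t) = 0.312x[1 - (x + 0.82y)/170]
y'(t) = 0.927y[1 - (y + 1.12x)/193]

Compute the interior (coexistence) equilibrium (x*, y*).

x* ≈ 144, y* ≈ 31.9

Setting both brackets to zero gives the nullclines x + 0.82y = 170 and 1.12x + y = 193.
Substituting y = 193 - 1.12x into the first: x(1 - 0.82·1.12) = 170 - 0.82·193.
So x* = 11.7/0.0816 = 144, and then y* = 193 - 1.12·144 = 31.9.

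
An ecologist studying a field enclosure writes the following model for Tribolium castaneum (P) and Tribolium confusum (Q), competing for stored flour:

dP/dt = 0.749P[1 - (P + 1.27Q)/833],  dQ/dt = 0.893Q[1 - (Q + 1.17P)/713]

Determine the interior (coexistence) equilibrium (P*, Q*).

P* ≈ 149, Q* ≈ 538

Setting both brackets to zero gives the nullclines P + 1.27Q = 833 and 1.17P + Q = 713.
Substituting Q = 713 - 1.17P into the first: P(1 - 1.27·1.17) = 833 - 1.27·713.
So P* = -72.5/-0.486 = 149, and then Q* = 713 - 1.17·149 = 538.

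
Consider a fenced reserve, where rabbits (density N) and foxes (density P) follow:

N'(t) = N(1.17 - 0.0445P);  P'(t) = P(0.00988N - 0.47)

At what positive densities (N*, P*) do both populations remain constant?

Set dP/dt = 0 with P > 0: 0.00988N - 0.47 = 0, so N* = 0.47/0.00988 = 47.6.
Set dN/dt = 0 with N > 0: 1.17 - 0.0445P = 0, so P* = 1.17/0.0445 = 26.3.

N* ≈ 47.6, P* ≈ 26.3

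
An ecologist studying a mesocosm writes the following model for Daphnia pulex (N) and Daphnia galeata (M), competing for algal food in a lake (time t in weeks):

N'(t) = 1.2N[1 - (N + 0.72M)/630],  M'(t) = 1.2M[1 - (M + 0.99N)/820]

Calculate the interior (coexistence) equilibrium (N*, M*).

N* ≈ 138, M* ≈ 683

Setting both brackets to zero gives the nullclines N + 0.72M = 630 and 0.99N + M = 820.
Substituting M = 820 - 0.99N into the first: N(1 - 0.72·0.99) = 630 - 0.72·820.
So N* = 39.6/0.287 = 138, and then M* = 820 - 0.99·138 = 683.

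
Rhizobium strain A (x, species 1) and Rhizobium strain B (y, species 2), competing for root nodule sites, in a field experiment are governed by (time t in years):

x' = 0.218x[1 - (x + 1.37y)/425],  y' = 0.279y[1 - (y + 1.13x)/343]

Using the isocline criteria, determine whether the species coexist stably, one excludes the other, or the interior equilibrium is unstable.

unstable coexistence (outcome depends on initial conditions)

Compare the nullcline intercepts: K1/α12 = 425/1.37 = 310 < K2 = 343; K2/α21 = 343/1.13 = 304 < K1 = 425.
Since both are reversed, neither can invade when rare; the interior point is a saddle.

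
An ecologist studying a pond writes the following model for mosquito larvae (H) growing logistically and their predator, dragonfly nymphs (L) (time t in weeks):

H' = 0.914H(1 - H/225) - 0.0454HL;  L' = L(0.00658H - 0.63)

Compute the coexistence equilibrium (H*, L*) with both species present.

From dL/dt = 0 with L > 0: 0.00658H* = 0.63, so H* = 95.7.
Substitute into dH/dt = 0: 0.914(1 - 95.7/225) = 0.0454L*.
The bracket is 0.574, giving L* = 0.525/0.0454 = 11.6.

H* ≈ 95.7, L* ≈ 11.6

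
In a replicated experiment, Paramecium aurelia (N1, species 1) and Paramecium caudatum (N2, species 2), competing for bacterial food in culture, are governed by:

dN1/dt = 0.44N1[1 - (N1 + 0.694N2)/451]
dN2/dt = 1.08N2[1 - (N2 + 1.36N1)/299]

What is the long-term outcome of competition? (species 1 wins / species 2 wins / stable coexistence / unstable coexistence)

species 1 excludes species 2

Compare the nullcline intercepts: K1/α12 = 451/0.694 = 650 > K2 = 299; K2/α21 = 299/1.36 = 220 < K1 = 451.
Since the inequalities point opposite ways, species 1 can invade but species 2 cannot.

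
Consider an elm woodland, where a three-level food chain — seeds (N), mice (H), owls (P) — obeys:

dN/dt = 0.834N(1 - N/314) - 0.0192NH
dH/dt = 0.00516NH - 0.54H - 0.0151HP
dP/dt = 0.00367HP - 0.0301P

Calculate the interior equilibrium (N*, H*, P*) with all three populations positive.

N* ≈ 255, H* ≈ 8.2, P* ≈ 51.3

From dP/dt = 0: 0.00367H* = 0.0301, so H* = 8.2.
From dN/dt = 0: 0.834(1 - N*/314) = 0.0192·8.2, giving N* = 314·(1 - 0.189) = 255.
From dH/dt = 0: 0.00516·255 - 0.54 = 0.0151P*, so P* = 0.774/0.0151 = 51.3.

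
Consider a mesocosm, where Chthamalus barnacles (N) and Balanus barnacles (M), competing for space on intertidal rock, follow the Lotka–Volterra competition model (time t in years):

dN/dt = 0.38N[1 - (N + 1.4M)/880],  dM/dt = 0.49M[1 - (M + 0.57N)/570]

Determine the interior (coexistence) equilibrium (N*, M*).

N* ≈ 406, M* ≈ 339

Setting both brackets to zero gives the nullclines N + 1.4M = 880 and 0.57N + M = 570.
Substituting M = 570 - 0.57N into the first: N(1 - 1.4·0.57) = 880 - 1.4·570.
So N* = 82/0.202 = 406, and then M* = 570 - 0.57·406 = 339.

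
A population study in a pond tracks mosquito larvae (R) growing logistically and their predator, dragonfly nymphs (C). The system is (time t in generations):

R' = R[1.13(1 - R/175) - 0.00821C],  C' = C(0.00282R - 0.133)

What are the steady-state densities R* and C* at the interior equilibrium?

From dC/dt = 0 with C > 0: 0.00282R* = 0.133, so R* = 47.2.
Substitute into dR/dt = 0: 1.13(1 - 47.2/175) = 0.00821C*.
The bracket is 0.73, giving C* = 0.825/0.00821 = 101.

R* ≈ 47.2, C* ≈ 101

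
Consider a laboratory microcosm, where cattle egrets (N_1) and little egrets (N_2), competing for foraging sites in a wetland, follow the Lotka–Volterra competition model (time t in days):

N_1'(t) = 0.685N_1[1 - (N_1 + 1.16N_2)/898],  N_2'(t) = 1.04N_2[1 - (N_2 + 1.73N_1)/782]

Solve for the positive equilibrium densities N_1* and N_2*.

Setting both brackets to zero gives the nullclines N_1 + 1.16N_2 = 898 and 1.73N_1 + N_2 = 782.
Substituting N_2 = 782 - 1.73N_1 into the first: N_1(1 - 1.16·1.73) = 898 - 1.16·782.
So N_1* = -9.12/-1.01 = 9.06, and then N_2* = 782 - 1.73·9.06 = 766.

N_1* ≈ 9.06, N_2* ≈ 766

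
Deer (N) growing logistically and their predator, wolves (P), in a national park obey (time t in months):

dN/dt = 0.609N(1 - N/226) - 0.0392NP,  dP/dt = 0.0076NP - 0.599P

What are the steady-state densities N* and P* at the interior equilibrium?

From dP/dt = 0 with P > 0: 0.0076N* = 0.599, so N* = 78.8.
Substitute into dN/dt = 0: 0.609(1 - 78.8/226) = 0.0392P*.
The bracket is 0.651, giving P* = 0.397/0.0392 = 10.1.

N* ≈ 78.8, P* ≈ 10.1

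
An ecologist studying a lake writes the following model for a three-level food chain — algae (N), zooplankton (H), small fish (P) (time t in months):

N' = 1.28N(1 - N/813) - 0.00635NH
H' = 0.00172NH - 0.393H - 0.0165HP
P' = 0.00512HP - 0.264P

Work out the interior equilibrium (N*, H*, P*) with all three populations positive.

From dP/dt = 0: 0.00512H* = 0.264, so H* = 51.6.
From dN/dt = 0: 1.28(1 - N*/813) = 0.00635·51.6, giving N* = 813·(1 - 0.256) = 605.
From dH/dt = 0: 0.00172·605 - 0.393 = 0.0165P*, so P* = 0.648/0.0165 = 39.3.

N* ≈ 605, H* ≈ 51.6, P* ≈ 39.3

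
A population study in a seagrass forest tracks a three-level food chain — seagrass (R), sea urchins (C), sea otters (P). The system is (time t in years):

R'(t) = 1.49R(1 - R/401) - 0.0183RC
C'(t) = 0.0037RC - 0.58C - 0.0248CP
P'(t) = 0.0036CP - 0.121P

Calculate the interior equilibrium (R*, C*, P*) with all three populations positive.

R* ≈ 235, C* ≈ 33.6, P* ≈ 11.7

From dP/dt = 0: 0.0036C* = 0.121, so C* = 33.6.
From dR/dt = 0: 1.49(1 - R*/401) = 0.0183·33.6, giving R* = 401·(1 - 0.413) = 235.
From dC/dt = 0: 0.0037·235 - 0.58 = 0.0248P*, so P* = 0.291/0.0248 = 11.7.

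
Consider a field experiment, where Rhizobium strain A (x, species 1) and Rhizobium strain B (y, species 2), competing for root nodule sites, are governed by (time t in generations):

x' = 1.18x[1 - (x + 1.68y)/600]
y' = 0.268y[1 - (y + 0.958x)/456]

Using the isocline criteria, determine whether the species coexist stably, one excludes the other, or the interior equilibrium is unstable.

Compare the nullcline intercepts: K1/α12 = 600/1.68 = 357 < K2 = 456; K2/α21 = 456/0.958 = 476 < K1 = 600.
Since both are reversed, neither can invade when rare; the interior point is a saddle.

unstable coexistence (outcome depends on initial conditions)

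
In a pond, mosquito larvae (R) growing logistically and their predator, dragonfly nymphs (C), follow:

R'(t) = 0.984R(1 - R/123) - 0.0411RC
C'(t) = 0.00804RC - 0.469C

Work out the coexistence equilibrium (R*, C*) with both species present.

From dC/dt = 0 with C > 0: 0.00804R* = 0.469, so R* = 58.3.
Substitute into dR/dt = 0: 0.984(1 - 58.3/123) = 0.0411C*.
The bracket is 0.526, giving C* = 0.517/0.0411 = 12.6.

R* ≈ 58.3, C* ≈ 12.6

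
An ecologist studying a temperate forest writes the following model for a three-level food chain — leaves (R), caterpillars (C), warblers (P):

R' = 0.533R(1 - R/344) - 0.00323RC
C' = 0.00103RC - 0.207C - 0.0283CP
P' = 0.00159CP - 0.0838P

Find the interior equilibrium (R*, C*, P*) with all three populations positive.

From dP/dt = 0: 0.00159C* = 0.0838, so C* = 52.7.
From dR/dt = 0: 0.533(1 - R*/344) = 0.00323·52.7, giving R* = 344·(1 - 0.319) = 234.
From dC/dt = 0: 0.00103·234 - 0.207 = 0.0283P*, so P* = 0.0342/0.0283 = 1.21.

R* ≈ 234, C* ≈ 52.7, P* ≈ 1.21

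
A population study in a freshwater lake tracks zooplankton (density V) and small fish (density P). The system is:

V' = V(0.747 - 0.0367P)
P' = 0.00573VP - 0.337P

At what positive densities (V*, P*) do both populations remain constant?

V* ≈ 58.8, P* ≈ 20.4

Set dP/dt = 0 with P > 0: 0.00573V - 0.337 = 0, so V* = 0.337/0.00573 = 58.8.
Set dV/dt = 0 with V > 0: 0.747 - 0.0367P = 0, so P* = 0.747/0.0367 = 20.4.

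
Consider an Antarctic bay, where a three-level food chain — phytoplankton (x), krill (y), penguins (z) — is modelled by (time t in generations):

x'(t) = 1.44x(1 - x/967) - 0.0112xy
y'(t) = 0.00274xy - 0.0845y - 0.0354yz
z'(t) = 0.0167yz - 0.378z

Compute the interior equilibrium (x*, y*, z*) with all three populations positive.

From dz/dt = 0: 0.0167y* = 0.378, so y* = 22.6.
From dx/dt = 0: 1.44(1 - x*/967) = 0.0112·22.6, giving x* = 967·(1 - 0.176) = 797.
From dy/dt = 0: 0.00274·797 - 0.0845 = 0.0354z*, so z* = 2.1/0.0354 = 59.3.

x* ≈ 797, y* ≈ 22.6, z* ≈ 59.3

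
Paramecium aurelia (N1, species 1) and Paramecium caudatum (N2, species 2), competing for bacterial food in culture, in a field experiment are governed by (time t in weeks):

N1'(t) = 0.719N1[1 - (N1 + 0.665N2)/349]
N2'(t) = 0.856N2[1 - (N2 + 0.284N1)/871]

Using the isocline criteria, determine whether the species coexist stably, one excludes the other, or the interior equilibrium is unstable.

species 2 excludes species 1

Compare the nullcline intercepts: K1/α12 = 349/0.665 = 525 < K2 = 871; K2/α21 = 871/0.284 = 3070 > K1 = 349.
Since the inequalities point opposite ways, species 2 can invade but species 1 cannot.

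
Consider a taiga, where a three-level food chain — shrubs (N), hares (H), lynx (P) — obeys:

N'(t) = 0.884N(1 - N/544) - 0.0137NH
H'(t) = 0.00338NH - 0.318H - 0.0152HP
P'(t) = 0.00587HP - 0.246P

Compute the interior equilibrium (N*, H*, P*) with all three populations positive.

From dP/dt = 0: 0.00587H* = 0.246, so H* = 41.9.
From dN/dt = 0: 0.884(1 - N*/544) = 0.0137·41.9, giving N* = 544·(1 - 0.649) = 191.
From dH/dt = 0: 0.00338·191 - 0.318 = 0.0152P*, so P* = 0.327/0.0152 = 21.5.

N* ≈ 191, H* ≈ 41.9, P* ≈ 21.5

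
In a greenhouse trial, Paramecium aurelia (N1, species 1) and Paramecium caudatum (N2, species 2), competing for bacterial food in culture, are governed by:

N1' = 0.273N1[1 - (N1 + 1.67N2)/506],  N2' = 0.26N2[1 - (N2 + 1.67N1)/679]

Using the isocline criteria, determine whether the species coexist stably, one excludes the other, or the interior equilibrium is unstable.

Compare the nullcline intercepts: K1/α12 = 506/1.67 = 303 < K2 = 679; K2/α21 = 679/1.67 = 407 < K1 = 506.
Since both are reversed, neither can invade when rare; the interior point is a saddle.

unstable coexistence (outcome depends on initial conditions)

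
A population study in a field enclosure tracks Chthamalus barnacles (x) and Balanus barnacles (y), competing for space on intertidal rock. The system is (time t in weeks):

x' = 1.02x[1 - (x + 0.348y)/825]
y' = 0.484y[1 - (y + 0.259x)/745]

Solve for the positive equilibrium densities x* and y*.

x* ≈ 622, y* ≈ 584

Setting both brackets to zero gives the nullclines x + 0.348y = 825 and 0.259x + y = 745.
Substituting y = 745 - 0.259x into the first: x(1 - 0.348·0.259) = 825 - 0.348·745.
So x* = 566/0.91 = 622, and then y* = 745 - 0.259·622 = 584.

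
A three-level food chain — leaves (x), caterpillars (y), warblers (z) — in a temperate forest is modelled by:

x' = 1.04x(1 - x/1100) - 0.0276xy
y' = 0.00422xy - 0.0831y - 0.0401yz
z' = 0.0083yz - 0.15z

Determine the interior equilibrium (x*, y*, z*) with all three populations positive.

From dz/dt = 0: 0.0083y* = 0.15, so y* = 18.1.
From dx/dt = 0: 1.04(1 - x*/1100) = 0.0276·18.1, giving x* = 1100·(1 - 0.48) = 572.
From dy/dt = 0: 0.00422·572 - 0.0831 = 0.0401z*, so z* = 2.33/0.0401 = 58.2.

x* ≈ 572, y* ≈ 18.1, z* ≈ 58.2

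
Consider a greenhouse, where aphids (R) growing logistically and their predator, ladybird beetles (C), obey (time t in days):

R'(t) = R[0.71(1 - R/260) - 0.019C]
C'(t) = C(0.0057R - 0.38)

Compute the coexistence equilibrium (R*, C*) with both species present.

From dC/dt = 0 with C > 0: 0.0057R* = 0.38, so R* = 66.7.
Substitute into dR/dt = 0: 0.71(1 - 66.7/260) = 0.019C*.
The bracket is 0.744, giving C* = 0.528/0.019 = 27.8.

R* ≈ 66.7, C* ≈ 27.8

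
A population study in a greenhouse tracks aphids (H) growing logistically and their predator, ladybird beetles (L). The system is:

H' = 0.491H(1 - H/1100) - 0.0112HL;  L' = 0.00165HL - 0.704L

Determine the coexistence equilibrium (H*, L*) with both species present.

H* ≈ 427, L* ≈ 26.8

From dL/dt = 0 with L > 0: 0.00165H* = 0.704, so H* = 427.
Substitute into dH/dt = 0: 0.491(1 - 427/1100) = 0.0112L*.
The bracket is 0.612, giving L* = 0.301/0.0112 = 26.8.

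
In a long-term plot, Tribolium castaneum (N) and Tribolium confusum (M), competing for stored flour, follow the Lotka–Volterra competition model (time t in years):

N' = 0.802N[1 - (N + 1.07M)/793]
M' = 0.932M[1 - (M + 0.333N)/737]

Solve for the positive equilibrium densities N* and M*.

Setting both brackets to zero gives the nullclines N + 1.07M = 793 and 0.333N + M = 737.
Substituting M = 737 - 0.333N into the first: N(1 - 1.07·0.333) = 793 - 1.07·737.
So N* = 4.41/0.644 = 6.85, and then M* = 737 - 0.333·6.85 = 735.

N* ≈ 6.85, M* ≈ 735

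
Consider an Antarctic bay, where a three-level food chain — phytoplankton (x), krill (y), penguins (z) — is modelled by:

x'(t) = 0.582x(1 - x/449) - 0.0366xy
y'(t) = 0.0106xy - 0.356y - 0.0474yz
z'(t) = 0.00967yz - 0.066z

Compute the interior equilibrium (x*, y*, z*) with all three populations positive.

From dz/dt = 0: 0.00967y* = 0.066, so y* = 6.83.
From dx/dt = 0: 0.582(1 - x*/449) = 0.0366·6.83, giving x* = 449·(1 - 0.429) = 256.
From dy/dt = 0: 0.0106·256 - 0.356 = 0.0474z*, so z* = 2.36/0.0474 = 49.8.

x* ≈ 256, y* ≈ 6.83, z* ≈ 49.8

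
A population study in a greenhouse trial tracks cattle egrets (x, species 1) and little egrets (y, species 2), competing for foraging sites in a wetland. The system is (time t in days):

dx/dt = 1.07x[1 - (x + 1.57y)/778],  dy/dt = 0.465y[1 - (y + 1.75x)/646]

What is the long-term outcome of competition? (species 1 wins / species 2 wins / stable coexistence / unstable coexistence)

Compare the nullcline intercepts: K1/α12 = 778/1.57 = 496 < K2 = 646; K2/α21 = 646/1.75 = 369 < K1 = 778.
Since both are reversed, neither can invade when rare; the interior point is a saddle.

unstable coexistence (outcome depends on initial conditions)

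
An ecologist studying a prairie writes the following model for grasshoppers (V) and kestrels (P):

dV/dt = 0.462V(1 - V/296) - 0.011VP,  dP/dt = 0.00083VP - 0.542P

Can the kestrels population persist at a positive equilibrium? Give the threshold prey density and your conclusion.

The predator equation gives dP/dt > 0 only when V > 0.542/0.00083 = 653.
Without the predator, V → K = 296. Since 296 < 653, the predator cannot invade.

Threshold V = 653; K < 653, so no, the predator goes extinct.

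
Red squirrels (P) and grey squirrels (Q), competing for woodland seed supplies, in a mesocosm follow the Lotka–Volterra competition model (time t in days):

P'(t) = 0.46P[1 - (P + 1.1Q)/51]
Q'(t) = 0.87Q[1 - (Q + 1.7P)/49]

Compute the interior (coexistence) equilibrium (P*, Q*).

P* ≈ 3.33, Q* ≈ 43.3

Setting both brackets to zero gives the nullclines P + 1.1Q = 51 and 1.7P + Q = 49.
Substituting Q = 49 - 1.7P into the first: P(1 - 1.1·1.7) = 51 - 1.1·49.
So P* = -2.9/-0.87 = 3.33, and then Q* = 49 - 1.7·3.33 = 43.3.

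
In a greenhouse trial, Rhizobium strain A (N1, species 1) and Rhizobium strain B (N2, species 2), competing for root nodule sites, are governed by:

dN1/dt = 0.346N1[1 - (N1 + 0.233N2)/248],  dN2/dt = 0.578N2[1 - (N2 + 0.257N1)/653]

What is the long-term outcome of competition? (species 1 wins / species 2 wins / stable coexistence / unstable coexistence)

stable coexistence

Compare the nullcline intercepts: K1/α12 = 248/0.233 = 1060 > K2 = 653; K2/α21 = 653/0.257 = 2540 > K1 = 248.
Since both inequalities hold, each species can invade when rare, so the interior equilibrium is stable.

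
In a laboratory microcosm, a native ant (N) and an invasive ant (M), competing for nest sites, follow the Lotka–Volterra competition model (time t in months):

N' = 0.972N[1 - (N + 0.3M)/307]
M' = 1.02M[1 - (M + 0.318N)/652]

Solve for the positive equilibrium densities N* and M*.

Setting both brackets to zero gives the nullclines N + 0.3M = 307 and 0.318N + M = 652.
Substituting M = 652 - 0.318N into the first: N(1 - 0.3·0.318) = 307 - 0.3·652.
So N* = 111/0.905 = 123, and then M* = 652 - 0.318·123 = 613.

N* ≈ 123, M* ≈ 613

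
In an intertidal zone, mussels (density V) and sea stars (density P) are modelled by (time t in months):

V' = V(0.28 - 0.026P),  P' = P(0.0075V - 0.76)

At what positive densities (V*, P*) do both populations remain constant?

Set dP/dt = 0 with P > 0: 0.0075V - 0.76 = 0, so V* = 0.76/0.0075 = 101.
Set dV/dt = 0 with V > 0: 0.28 - 0.026P = 0, so P* = 0.28/0.026 = 10.8.

V* ≈ 101, P* ≈ 10.8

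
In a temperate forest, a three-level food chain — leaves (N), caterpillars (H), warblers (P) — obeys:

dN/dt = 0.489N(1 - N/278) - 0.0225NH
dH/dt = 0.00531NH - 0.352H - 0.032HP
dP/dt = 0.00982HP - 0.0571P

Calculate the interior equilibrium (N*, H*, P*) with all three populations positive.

From dP/dt = 0: 0.00982H* = 0.0571, so H* = 5.81.
From dN/dt = 0: 0.489(1 - N*/278) = 0.0225·5.81, giving N* = 278·(1 - 0.268) = 204.
From dH/dt = 0: 0.00531·204 - 0.352 = 0.032P*, so P* = 0.729/0.032 = 22.8.

N* ≈ 204, H* ≈ 5.81, P* ≈ 22.8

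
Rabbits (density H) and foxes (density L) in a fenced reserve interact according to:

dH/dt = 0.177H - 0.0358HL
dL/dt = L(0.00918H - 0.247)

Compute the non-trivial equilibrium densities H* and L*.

H* ≈ 26.9, L* ≈ 4.94

Set dL/dt = 0 with L > 0: 0.00918H - 0.247 = 0, so H* = 0.247/0.00918 = 26.9.
Set dH/dt = 0 with H > 0: 0.177 - 0.0358L = 0, so L* = 0.177/0.0358 = 4.94.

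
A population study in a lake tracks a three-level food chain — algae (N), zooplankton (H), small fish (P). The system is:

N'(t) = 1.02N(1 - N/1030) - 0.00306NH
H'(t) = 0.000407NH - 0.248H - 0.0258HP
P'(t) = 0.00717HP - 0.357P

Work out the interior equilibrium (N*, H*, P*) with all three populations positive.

From dP/dt = 0: 0.00717H* = 0.357, so H* = 49.8.
From dN/dt = 0: 1.02(1 - N*/1030) = 0.00306·49.8, giving N* = 1030·(1 - 0.149) = 876.
From dH/dt = 0: 0.000407·876 - 0.248 = 0.0258P*, so P* = 0.109/0.0258 = 4.21.

N* ≈ 876, H* ≈ 49.8, P* ≈ 4.21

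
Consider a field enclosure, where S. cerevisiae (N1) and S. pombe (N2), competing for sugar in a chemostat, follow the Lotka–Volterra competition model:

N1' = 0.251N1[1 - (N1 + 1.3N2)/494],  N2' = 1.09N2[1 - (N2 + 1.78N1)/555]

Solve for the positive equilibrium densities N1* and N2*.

Setting both brackets to zero gives the nullclines N1 + 1.3N2 = 494 and 1.78N1 + N2 = 555.
Substituting N2 = 555 - 1.78N1 into the first: N1(1 - 1.3·1.78) = 494 - 1.3·555.
So N1* = -228/-1.31 = 173, and then N2* = 555 - 1.78·173 = 247.

N1* ≈ 173, N2* ≈ 247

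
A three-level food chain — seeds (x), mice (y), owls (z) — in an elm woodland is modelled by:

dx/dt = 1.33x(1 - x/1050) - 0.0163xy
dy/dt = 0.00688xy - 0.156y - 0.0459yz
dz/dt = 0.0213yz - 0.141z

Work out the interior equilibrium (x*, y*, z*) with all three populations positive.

x* ≈ 965, y* ≈ 6.62, z* ≈ 141

From dz/dt = 0: 0.0213y* = 0.141, so y* = 6.62.
From dx/dt = 0: 1.33(1 - x*/1050) = 0.0163·6.62, giving x* = 1050·(1 - 0.0811) = 965.
From dy/dt = 0: 0.00688·965 - 0.156 = 0.0459z*, so z* = 6.48/0.0459 = 141.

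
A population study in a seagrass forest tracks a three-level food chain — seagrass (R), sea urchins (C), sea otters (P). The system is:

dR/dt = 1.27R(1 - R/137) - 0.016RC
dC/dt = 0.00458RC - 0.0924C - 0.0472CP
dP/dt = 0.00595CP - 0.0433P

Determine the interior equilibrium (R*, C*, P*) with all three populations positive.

From dP/dt = 0: 0.00595C* = 0.0433, so C* = 7.28.
From dR/dt = 0: 1.27(1 - R*/137) = 0.016·7.28, giving R* = 137·(1 - 0.0917) = 124.
From dC/dt = 0: 0.00458·124 - 0.0924 = 0.0472P*, so P* = 0.478/0.0472 = 10.1.

R* ≈ 124, C* ≈ 7.28, P* ≈ 10.1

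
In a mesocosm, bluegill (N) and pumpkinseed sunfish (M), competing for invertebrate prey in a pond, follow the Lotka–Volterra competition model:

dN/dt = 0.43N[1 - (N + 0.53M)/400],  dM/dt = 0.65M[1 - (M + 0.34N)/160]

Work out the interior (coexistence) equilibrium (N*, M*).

Setting both brackets to zero gives the nullclines N + 0.53M = 400 and 0.34N + M = 160.
Substituting M = 160 - 0.34N into the first: N(1 - 0.53·0.34) = 400 - 0.53·160.
So N* = 315/0.82 = 384, and then M* = 160 - 0.34·384 = 29.3.

N* ≈ 384, M* ≈ 29.3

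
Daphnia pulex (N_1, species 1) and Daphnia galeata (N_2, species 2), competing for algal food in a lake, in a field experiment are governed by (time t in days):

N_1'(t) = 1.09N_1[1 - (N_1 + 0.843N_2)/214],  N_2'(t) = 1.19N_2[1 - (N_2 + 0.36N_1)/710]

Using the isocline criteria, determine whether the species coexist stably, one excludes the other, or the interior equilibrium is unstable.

species 2 excludes species 1

Compare the nullcline intercepts: K1/α12 = 214/0.843 = 254 < K2 = 710; K2/α21 = 710/0.36 = 1970 > K1 = 214.
Since the inequalities point opposite ways, species 2 can invade but species 1 cannot.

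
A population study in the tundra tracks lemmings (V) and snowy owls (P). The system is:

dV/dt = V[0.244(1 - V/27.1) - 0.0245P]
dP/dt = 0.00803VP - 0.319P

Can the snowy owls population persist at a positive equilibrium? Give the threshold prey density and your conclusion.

The predator equation gives dP/dt > 0 only when V > 0.319/0.00803 = 39.7.
Without the predator, V → K = 27.1. Since 27.1 < 39.7, the predator cannot invade.

Threshold V = 39.7; K < 39.7, so no, the predator goes extinct.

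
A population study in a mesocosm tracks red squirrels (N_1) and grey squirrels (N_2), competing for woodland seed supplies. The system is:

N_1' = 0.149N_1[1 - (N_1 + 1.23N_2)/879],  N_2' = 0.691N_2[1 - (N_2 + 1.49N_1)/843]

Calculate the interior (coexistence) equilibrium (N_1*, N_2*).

Setting both brackets to zero gives the nullclines N_1 + 1.23N_2 = 879 and 1.49N_1 + N_2 = 843.
Substituting N_2 = 843 - 1.49N_1 into the first: N_1(1 - 1.23·1.49) = 879 - 1.23·843.
So N_1* = -158/-0.833 = 190, and then N_2* = 843 - 1.49·190 = 560.

N_1* ≈ 190, N_2* ≈ 560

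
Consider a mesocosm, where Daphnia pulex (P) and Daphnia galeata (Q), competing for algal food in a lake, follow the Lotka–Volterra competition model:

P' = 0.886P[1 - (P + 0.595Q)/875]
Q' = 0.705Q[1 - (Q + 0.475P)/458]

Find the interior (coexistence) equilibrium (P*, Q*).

P* ≈ 840, Q* ≈ 59.1

Setting both brackets to zero gives the nullclines P + 0.595Q = 875 and 0.475P + Q = 458.
Substituting Q = 458 - 0.475P into the first: P(1 - 0.595·0.475) = 875 - 0.595·458.
So P* = 602/0.717 = 840, and then Q* = 458 - 0.475·840 = 59.1.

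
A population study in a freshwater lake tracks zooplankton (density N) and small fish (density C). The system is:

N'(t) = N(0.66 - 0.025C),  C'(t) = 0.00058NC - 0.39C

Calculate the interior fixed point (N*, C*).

Set dC/dt = 0 with C > 0: 0.00058N - 0.39 = 0, so N* = 0.39/0.00058 = 672.
Set dN/dt = 0 with N > 0: 0.66 - 0.025C = 0, so C* = 0.66/0.025 = 26.4.

N* ≈ 672, C* ≈ 26.4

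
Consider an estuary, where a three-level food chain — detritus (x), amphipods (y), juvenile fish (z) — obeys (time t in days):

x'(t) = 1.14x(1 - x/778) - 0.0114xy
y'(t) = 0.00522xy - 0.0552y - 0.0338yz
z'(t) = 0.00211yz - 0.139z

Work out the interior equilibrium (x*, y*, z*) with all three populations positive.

x* ≈ 265, y* ≈ 65.9, z* ≈ 39.4

From dz/dt = 0: 0.00211y* = 0.139, so y* = 65.9.
From dx/dt = 0: 1.14(1 - x*/778) = 0.0114·65.9, giving x* = 778·(1 - 0.659) = 265.
From dy/dt = 0: 0.00522·265 - 0.0552 = 0.0338z*, so z* = 1.33/0.0338 = 39.4.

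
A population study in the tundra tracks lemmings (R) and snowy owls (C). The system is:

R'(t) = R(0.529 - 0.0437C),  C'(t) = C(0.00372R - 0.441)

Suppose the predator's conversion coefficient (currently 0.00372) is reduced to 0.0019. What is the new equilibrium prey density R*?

At the interior fixed point, setting dC/dt = 0 with C > 0 fixes R* = (predator death rate)/(RC coefficient) — independent of the other coefficients.
With the change, R* = 0.441/0.0019 = 232; it rises from 119.

R* ≈ 232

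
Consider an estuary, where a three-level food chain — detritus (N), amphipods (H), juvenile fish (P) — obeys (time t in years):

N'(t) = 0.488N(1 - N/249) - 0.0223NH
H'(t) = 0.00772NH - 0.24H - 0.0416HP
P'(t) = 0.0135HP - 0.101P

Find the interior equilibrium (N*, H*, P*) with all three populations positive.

From dP/dt = 0: 0.0135H* = 0.101, so H* = 7.48.
From dN/dt = 0: 0.488(1 - N*/249) = 0.0223·7.48, giving N* = 249·(1 - 0.342) = 164.
From dH/dt = 0: 0.00772·164 - 0.24 = 0.0416P*, so P* = 1.03/0.0416 = 24.6.

N* ≈ 164, H* ≈ 7.48, P* ≈ 24.6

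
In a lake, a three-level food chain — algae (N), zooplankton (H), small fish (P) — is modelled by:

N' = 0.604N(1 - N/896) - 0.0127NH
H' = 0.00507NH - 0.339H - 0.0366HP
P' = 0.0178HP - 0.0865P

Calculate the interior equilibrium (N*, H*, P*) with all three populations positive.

From dP/dt = 0: 0.0178H* = 0.0865, so H* = 4.86.
From dN/dt = 0: 0.604(1 - N*/896) = 0.0127·4.86, giving N* = 896·(1 - 0.102) = 804.
From dH/dt = 0: 0.00507·804 - 0.339 = 0.0366P*, so P* = 3.74/0.0366 = 102.

N* ≈ 804, H* ≈ 4.86, P* ≈ 102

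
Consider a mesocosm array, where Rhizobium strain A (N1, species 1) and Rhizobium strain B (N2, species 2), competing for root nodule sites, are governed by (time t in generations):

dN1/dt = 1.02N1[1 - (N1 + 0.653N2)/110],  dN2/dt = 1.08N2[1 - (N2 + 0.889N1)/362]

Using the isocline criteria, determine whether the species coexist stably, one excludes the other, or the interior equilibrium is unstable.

Compare the nullcline intercepts: K1/α12 = 110/0.653 = 168 < K2 = 362; K2/α21 = 362/0.889 = 407 > K1 = 110.
Since the inequalities point opposite ways, species 2 can invade but species 1 cannot.

species 2 excludes species 1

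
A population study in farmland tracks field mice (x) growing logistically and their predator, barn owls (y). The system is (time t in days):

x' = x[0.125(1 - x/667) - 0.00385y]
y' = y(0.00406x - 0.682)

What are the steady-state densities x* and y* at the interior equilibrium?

From dy/dt = 0 with y > 0: 0.00406x* = 0.682, so x* = 168.
Substitute into dx/dt = 0: 0.125(1 - 168/667) = 0.00385y*.
The bracket is 0.748, giving y* = 0.0935/0.00385 = 24.3.

x* ≈ 168, y* ≈ 24.3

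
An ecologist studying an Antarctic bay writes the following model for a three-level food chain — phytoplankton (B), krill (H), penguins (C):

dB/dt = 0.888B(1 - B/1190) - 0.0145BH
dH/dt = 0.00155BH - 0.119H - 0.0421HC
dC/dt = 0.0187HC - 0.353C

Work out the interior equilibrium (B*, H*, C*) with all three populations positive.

B* ≈ 823, H* ≈ 18.9, C* ≈ 27.5

From dC/dt = 0: 0.0187H* = 0.353, so H* = 18.9.
From dB/dt = 0: 0.888(1 - B*/1190) = 0.0145·18.9, giving B* = 1190·(1 - 0.308) = 823.
From dH/dt = 0: 0.00155·823 - 0.119 = 0.0421C*, so C* = 1.16/0.0421 = 27.5.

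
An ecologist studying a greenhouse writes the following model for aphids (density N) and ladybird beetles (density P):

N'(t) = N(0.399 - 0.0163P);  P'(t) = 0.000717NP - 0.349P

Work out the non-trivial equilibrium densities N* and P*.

Set dP/dt = 0 with P > 0: 0.000717N - 0.349 = 0, so N* = 0.349/0.000717 = 487.
Set dN/dt = 0 with N > 0: 0.399 - 0.0163P = 0, so P* = 0.399/0.0163 = 24.5.

N* ≈ 487, P* ≈ 24.5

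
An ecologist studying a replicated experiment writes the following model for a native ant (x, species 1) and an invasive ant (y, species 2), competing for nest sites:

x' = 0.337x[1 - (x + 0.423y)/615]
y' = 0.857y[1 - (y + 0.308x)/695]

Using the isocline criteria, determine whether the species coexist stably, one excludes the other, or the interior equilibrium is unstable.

Compare the nullcline intercepts: K1/α12 = 615/0.423 = 1450 > K2 = 695; K2/α21 = 695/0.308 = 2260 > K1 = 615.
Since both inequalities hold, each species can invade when rare, so the interior equilibrium is stable.

stable coexistence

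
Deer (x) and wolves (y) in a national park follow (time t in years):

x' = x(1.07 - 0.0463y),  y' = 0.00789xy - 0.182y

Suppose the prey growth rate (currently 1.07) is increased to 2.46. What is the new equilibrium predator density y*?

At the interior fixed point, setting dx/dt = 0 with x > 0 fixes y* = (prey growth rate)/(xy coefficient) — independent of the other coefficients.
With the change, y* = 2.46/0.0463 = 53.1; it rises from 23.1.

y* ≈ 53.1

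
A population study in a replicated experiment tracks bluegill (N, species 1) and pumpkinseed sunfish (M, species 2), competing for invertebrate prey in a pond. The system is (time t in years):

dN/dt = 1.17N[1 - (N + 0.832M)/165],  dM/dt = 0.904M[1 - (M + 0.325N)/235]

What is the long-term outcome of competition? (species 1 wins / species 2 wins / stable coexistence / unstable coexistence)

species 2 excludes species 1

Compare the nullcline intercepts: K1/α12 = 165/0.832 = 198 < K2 = 235; K2/α21 = 235/0.325 = 723 > K1 = 165.
Since the inequalities point opposite ways, species 2 can invade but species 1 cannot.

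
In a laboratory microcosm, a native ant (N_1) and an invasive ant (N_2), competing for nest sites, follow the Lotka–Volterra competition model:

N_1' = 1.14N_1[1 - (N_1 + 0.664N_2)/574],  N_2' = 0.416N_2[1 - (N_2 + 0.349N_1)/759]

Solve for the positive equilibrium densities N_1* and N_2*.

N_1* ≈ 91.1, N_2* ≈ 727

Setting both brackets to zero gives the nullclines N_1 + 0.664N_2 = 574 and 0.349N_1 + N_2 = 759.
Substituting N_2 = 759 - 0.349N_1 into the first: N_1(1 - 0.664·0.349) = 574 - 0.664·759.
So N_1* = 70/0.768 = 91.1, and then N_2* = 759 - 0.349·91.1 = 727.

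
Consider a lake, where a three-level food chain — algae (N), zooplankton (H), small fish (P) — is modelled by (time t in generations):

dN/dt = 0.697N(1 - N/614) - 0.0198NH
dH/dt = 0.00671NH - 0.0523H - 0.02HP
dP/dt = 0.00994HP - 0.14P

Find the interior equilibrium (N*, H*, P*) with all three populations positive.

From dP/dt = 0: 0.00994H* = 0.14, so H* = 14.1.
From dN/dt = 0: 0.697(1 - N*/614) = 0.0198·14.1, giving N* = 614·(1 - 0.4) = 368.
From dH/dt = 0: 0.00671·368 - 0.0523 = 0.02P*, so P* = 2.42/0.02 = 121.

N* ≈ 368, H* ≈ 14.1, P* ≈ 121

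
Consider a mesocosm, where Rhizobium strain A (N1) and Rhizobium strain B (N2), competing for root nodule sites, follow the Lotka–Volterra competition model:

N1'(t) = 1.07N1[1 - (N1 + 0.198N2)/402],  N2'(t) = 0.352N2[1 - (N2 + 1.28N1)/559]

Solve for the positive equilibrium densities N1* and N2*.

N1* ≈ 390, N2* ≈ 59.5

Setting both brackets to zero gives the nullclines N1 + 0.198N2 = 402 and 1.28N1 + N2 = 559.
Substituting N2 = 559 - 1.28N1 into the first: N1(1 - 0.198·1.28) = 402 - 0.198·559.
So N1* = 291/0.747 = 390, and then N2* = 559 - 1.28·390 = 59.5.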